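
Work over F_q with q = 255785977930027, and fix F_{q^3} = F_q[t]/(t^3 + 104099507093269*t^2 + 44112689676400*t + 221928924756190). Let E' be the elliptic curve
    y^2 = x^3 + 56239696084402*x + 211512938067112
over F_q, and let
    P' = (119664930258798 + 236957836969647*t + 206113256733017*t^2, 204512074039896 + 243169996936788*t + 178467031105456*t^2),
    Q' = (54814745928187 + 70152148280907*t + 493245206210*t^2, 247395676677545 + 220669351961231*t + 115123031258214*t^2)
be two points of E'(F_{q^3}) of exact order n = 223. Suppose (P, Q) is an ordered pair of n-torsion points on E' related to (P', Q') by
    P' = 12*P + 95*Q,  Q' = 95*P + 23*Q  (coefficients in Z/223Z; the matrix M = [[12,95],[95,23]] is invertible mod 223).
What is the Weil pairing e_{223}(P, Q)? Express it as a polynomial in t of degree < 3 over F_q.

Alternating bilinearity on E[223] (values in mu_{223} in F_{255785977930027^3}) gives e(P',Q') = e(P,Q)^det(M).
det(M) mod 223 = 171; its inverse in (Z/223)^* is 30 (check: 171*30 mod 223 = 1).
8-bit Miller (11011111) on E'/F_{255785977930027} with a'=56239696084402, b'=211512938067112: accumulate tangent/chord ratios at Q'+S and P'+S'.
e_{223}(P',Q') = 188559551777236 + 124106510448624*t + 202347309562977*t^2.
Raise to 30: e(P,Q) = 108480413970082 + 202940403441551*t + 165683571107822*t^2 in mu_{223}.

108480413970082 + 202940403441551*t + 165683571107822*t^2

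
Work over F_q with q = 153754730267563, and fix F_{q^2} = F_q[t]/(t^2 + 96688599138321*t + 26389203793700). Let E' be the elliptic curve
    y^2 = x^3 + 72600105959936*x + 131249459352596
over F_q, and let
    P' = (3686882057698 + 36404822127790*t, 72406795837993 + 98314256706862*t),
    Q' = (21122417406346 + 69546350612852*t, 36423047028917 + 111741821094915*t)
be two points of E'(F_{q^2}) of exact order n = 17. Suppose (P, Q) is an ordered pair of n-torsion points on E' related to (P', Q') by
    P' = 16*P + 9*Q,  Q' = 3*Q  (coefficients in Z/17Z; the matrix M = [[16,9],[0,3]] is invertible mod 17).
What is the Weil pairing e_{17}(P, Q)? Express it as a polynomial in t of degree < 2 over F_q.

Alternating bilinearity on E[17] (values in mu_{17} in F_{153754730267563^2}) gives e(P',Q') = e(P,Q)^det(M).
So e_{17}(P,Q) = e_{17}(P',Q')^{11}, since 14*11 = 1 mod 17.
Build f_{17,P'} and f_{17,Q'} via the 5-bit ladder of 17=10001_2; evaluate at shifted divisors; quotient in F_{153754730267563^2}.
The quotient is 90527708115558 + 77251967707208*t.
(90527708115558 + 77251967707208*t)^{11} mod (153754730267563,f) = 70244090691188 + 8329392602275*t.

70244090691188 + 8329392602275*t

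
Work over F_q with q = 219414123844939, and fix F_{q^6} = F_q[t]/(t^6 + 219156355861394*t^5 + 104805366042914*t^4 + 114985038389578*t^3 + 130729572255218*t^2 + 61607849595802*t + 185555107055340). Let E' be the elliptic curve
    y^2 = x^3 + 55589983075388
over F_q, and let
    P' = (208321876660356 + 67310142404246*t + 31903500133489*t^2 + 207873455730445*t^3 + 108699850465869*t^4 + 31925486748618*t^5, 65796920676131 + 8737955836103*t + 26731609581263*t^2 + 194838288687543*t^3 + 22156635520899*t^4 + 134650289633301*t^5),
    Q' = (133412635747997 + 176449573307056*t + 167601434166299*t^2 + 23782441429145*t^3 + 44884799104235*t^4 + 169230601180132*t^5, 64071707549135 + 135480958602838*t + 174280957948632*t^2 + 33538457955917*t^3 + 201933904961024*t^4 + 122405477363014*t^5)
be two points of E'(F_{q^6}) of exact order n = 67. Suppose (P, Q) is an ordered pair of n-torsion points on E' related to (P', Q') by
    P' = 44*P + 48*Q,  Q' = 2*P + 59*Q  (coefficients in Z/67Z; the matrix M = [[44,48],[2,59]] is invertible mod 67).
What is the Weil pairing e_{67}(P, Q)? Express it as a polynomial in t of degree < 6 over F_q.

107429788132562 + 104158167098911*t + 64094943273454*t^2 + 168912305799317*t^3 + 167660098864607*t^4 + 2184344366944*t^5

Under M = [[44,48],[2,59]] in GL_2(Z/67), e_{67}(P',Q') = e_{67}(P,Q)^(44*59-48*2 mod 67).
So e_{67}(P,Q) = e_{67}(P',Q')^{16}, since 21*16 = 1 mod 67.
7-bit Miller (1000011) on E'/F_{219414123844939} with a'=0, b'=55589983075388: accumulate tangent/chord ratios at Q'+S and P'+S'.
Miller gives e_{67}(P',Q') = 137920538317212 + 66792341565799*t + 153716967092238*t^2 + 200721898305394*t^3 + 126853927896913*t^4 + 86080539016762*t^5 in F_{219414123844939^6}.
Hence e(P,Q) = 107429788132562 + 104158167098911*t + 64094943273454*t^2 + 168912305799317*t^3 + 167660098864607*t^4 + 2184344366944*t^5 in F_{219414123844939^6}^*.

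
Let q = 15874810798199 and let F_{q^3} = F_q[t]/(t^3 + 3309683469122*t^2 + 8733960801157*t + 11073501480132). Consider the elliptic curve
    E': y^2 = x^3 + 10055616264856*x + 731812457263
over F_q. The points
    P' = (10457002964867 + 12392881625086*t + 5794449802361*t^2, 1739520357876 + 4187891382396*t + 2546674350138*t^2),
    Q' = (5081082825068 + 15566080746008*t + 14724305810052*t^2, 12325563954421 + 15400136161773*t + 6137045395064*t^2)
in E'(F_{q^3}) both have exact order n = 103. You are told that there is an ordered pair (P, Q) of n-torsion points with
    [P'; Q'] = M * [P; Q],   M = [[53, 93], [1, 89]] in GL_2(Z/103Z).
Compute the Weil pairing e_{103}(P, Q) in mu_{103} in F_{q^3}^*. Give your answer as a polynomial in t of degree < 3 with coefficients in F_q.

Under M = [[53,93],[1,89]] in GL_2(Z/103), e_{103}(P',Q') = e_{103}(P,Q)^(53*89-93*1 mod 103).
Inverting 92 mod 103: 28. Thus e_{103}(P,Q) = e(P',Q')^{28}.
7-bit Miller (1100111) on E'/F_{15874810798199} with a'=10055616264856, b'=731812457263: accumulate tangent/chord ratios at Q'+S and P'+S'.
Result: e(P',Q') = 10944761095258 + 3597894388159*t + 13125986517193*t^2.
Raise to 28: e(P,Q) = 2881472746911 + 12041130056604*t + 11396903900276*t^2 in mu_{103}.

2881472746911 + 12041130056604*t + 11396903900276*t^2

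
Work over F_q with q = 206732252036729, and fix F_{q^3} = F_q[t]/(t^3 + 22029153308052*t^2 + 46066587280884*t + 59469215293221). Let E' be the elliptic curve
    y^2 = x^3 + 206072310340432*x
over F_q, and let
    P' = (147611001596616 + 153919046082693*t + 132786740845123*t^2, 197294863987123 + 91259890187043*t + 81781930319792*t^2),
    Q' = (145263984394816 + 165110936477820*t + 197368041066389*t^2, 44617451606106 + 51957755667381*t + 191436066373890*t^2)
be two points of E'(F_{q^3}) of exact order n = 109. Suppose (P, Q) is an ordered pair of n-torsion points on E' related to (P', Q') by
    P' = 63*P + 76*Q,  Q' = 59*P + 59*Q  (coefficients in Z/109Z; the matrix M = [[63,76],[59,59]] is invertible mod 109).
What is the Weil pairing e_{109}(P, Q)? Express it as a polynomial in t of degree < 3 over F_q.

Since e_{109}(P,P)=e_{109}(Q,Q)=1 and e_{109}(Q,P)=e_{109}(P,Q)^{-1}, expanding e_{109}(63*P + 76*Q,59*P + 59*Q) leaves e(P,Q)^det(M).
det(M) mod 109 = 105; its inverse in (Z/109)^* is 27 (check: 105*27 mod 109 = 1).
Build f_{109,P'} and f_{109,Q'} via the 7-bit ladder of 109=1101101_2; evaluate at shifted divisors; quotient in F_{206732252036729^3}.
So e_{109}(P',Q') = 27042472722584 + 67404706865450*t + 150554167818282*t^2.
Raise to 27: e(P,Q) = 199201446850833 + 170675898677190*t + 106521069181515*t^2 in mu_{109}.

199201446850833 + 170675898677190*t + 106521069181515*t^2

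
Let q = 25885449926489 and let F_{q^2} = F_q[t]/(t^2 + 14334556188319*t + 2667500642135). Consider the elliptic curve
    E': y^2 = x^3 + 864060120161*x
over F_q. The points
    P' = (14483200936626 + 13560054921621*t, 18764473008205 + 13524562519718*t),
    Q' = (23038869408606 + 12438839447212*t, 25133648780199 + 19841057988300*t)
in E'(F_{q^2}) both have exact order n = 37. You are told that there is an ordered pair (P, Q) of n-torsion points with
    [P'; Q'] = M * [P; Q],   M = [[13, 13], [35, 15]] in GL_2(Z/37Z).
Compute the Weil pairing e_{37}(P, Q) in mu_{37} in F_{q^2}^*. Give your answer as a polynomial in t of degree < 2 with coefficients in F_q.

19399034782070 + 24972973555645*t

e_{37}(aP+bQ,cP+dQ) = e_{37}(P,Q)^(ad-bc); with (a,b,c,d)=(13,13,35,15) this gives the det-37 law.
det(M) mod 37 = 36; its inverse in (Z/37)^* is 36 (check: 36*36 mod 37 = 1).
6-bit Miller (100101) on E'/F_{25885449926489} with a'=864060120161, b'=0: accumulate tangent/chord ratios at Q'+S and P'+S'.
Result: e(P',Q') = 23499003935206 + 912476370844*t.
Finally e_{37}(P,Q) = 19399034782070 + 24972973555645*t.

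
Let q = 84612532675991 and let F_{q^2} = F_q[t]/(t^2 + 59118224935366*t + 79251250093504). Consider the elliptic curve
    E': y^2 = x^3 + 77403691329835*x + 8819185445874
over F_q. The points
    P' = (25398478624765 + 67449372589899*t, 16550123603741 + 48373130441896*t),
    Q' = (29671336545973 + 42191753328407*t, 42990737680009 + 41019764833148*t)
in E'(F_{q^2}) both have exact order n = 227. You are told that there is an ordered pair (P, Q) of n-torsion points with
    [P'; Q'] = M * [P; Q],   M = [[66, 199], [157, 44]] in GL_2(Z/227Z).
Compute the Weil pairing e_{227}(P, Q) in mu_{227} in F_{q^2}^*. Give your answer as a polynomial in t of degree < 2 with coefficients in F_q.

Since e_{227}(P,P)=e_{227}(Q,Q)=1 and e_{227}(Q,P)=e_{227}(P,Q)^{-1}, expanding e_{227}(66*P + 199*Q,157*P + 44*Q) leaves e(P,Q)^det(M).
So e_{227}(P,Q) = e_{227}(P',Q')^{82}, since 36*82 = 1 mod 227.
n = 227 = (11100011)_2 (8 bits, wt 5); accumulate f_{227,P'}(Q'+S)/f_{227,P'}(S) along the 7-step ladder.
f_P(D_Q)/f_Q(D_P) = 55396180078995 + 17114700919475*t.
e_{227}(P,Q) = (55396180078995 + 17114700919475*t)^{82} = 44228679880268 + 60242801962887*t.

44228679880268 + 60242801962887*t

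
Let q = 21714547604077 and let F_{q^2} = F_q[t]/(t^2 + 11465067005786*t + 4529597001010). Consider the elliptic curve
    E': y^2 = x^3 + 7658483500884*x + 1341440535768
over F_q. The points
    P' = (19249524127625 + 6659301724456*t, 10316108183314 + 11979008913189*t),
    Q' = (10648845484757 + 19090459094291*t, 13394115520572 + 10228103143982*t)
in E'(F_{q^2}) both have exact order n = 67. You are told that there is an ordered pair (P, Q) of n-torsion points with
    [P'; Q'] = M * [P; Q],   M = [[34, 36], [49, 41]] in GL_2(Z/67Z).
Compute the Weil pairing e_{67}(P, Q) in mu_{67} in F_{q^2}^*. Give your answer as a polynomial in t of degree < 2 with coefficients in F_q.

3012551837829 + 11399446225068*t

The 67-Weil pairing on E[67] over F_{21714547604077} is alternating-bilinear: e_{67}(P',Q') = e_{67}(P,Q)^det(M).
So e_{67}(P,Q) = e_{67}(P',Q')^{44}, since 32*44 = 1 mod 67.
n = 67 = (1000011)_2 (7 bits, wt 3); accumulate f_{67,P'}(Q'+S)/f_{67,P'}(S) along the 6-step ladder.
Result: e(P',Q') = 6875555452458 + 13156095823637*t.
Hence e(P,Q) = 3012551837829 + 11399446225068*t in F_{21714547604077^2}^*.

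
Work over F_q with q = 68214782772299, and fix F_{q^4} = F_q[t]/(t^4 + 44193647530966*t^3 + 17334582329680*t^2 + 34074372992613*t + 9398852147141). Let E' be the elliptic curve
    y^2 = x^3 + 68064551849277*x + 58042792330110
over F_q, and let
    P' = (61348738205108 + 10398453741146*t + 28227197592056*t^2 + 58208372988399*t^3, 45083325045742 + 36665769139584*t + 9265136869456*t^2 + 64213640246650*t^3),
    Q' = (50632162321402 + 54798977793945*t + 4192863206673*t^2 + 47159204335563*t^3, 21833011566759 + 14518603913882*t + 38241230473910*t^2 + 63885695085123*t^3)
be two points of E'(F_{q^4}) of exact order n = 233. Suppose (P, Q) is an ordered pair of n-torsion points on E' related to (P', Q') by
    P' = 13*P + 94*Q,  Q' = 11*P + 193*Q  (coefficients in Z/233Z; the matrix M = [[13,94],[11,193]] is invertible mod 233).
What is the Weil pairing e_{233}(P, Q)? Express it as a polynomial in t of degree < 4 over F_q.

e_{233}(aP+bQ,cP+dQ) = e_{233}(P,Q)^(ad-bc); with (a,b,c,d)=(13,94,11,193) this gives the det-233 law.
det(M) mod 233 = 77; its inverse in (Z/233)^* is 115 (check: 77*115 mod 233 = 1).
Miller loop for e_{233} over F_{68214782772299^4}: bits of 233 = 11101001; 7 double steps + 4 add steps, l/v at each.
Result: e(P',Q') = 63112918433994 + 63214539991614*t + 2028390168723*t^2 + 40553819204159*t^3.
e_{233}(P,Q) = (63112918433994 + 63214539991614*t + 2028390168723*t^2 + 40553819204159*t^3)^{115} = 51526919380921 + 2754846145485*t + 40516494822650*t^2 + 42819549145469*t^3.

51526919380921 + 2754846145485*t + 40516494822650*t^2 + 42819549145469*t^3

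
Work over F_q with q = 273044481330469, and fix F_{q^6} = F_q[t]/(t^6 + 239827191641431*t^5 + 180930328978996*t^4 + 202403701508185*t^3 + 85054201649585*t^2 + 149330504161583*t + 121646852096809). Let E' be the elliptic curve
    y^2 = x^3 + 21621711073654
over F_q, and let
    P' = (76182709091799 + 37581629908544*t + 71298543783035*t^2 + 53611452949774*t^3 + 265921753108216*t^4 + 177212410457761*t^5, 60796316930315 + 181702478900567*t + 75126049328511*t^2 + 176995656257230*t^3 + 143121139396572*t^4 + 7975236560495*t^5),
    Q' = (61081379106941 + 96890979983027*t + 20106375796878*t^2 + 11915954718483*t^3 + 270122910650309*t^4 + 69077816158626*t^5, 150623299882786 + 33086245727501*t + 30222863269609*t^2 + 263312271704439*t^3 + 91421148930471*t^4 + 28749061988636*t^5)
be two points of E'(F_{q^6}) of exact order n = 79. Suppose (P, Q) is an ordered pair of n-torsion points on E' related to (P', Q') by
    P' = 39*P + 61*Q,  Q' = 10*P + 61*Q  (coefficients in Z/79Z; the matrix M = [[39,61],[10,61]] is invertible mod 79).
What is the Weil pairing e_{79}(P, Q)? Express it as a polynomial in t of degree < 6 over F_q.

The 79-Weil pairing on E[79] over F_{273044481330469} is alternating-bilinear: e_{79}(P',Q') = e_{79}(P,Q)^det(M).
det M = 39*61 - 61*10 = 1769 = 31 (mod 79); 31^{-1} = 51 (mod 79).
Double-and-add over 1001111: 7-1 doublings, 5-1 additions; each step l_{T,T}/v_{2T} or l_{T,P'}/v at Q'+S for random S.
The quotient is 32653056604438 + 238188965748765*t + 5496942432079*t^2 + 35448084915248*t^3 + 271744623215321*t^4 + 255992619898067*t^5.
Raise to 51: e(P,Q) = 272338885837275 + 254162870190986*t + 196733056555389*t^2 + 11547269256981*t^3 + 20577531578922*t^4 + 261171346508890*t^5 in mu_{79}.

272338885837275 + 254162870190986*t + 196733056555389*t^2 + 11547269256981*t^3 + 20577531578922*t^4 + 261171346508890*t^5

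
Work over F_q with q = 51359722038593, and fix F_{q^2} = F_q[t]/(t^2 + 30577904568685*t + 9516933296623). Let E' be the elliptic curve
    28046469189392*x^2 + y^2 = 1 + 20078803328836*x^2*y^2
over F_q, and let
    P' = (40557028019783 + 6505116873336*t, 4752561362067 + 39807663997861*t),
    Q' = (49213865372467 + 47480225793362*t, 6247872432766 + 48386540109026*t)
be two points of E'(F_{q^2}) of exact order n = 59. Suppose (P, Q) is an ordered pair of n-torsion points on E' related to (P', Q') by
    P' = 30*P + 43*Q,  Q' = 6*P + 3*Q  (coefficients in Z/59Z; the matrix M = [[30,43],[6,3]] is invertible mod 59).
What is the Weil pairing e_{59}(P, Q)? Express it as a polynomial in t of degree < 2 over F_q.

e_{59}(aP+bQ,cP+dQ) = e_{59}(P,Q)^(ad-bc); with (a,b,c,d)=(30,43,6,3) this gives the det-59 law.
Hence e(P,Q) = e(P',Q')^{46} where 46 = 9^{-1} mod 59.
Edwards->Montgomery: u=(1+y)/(1-y), v=u/x -> 9325260519965v^2=u^3+39011631249904u^2+u; then x_W=1991916465139u+8020878753038: y^2=x^3+28618516576541*x+11937280812735.
Run Miller on y^2=x^3+28618516576541*x+11937280812735 over F_{51359722038593}: ladder 111011 (6 bits); e = f_P(D_Q)/f_Q(D_P).
So e_{59}(P',Q') = 10501604171822 + 5635628675723*t.
Finally e_{59}(P,Q) = 4108608478493 + 18868446846368*t.

4108608478493 + 18868446846368*t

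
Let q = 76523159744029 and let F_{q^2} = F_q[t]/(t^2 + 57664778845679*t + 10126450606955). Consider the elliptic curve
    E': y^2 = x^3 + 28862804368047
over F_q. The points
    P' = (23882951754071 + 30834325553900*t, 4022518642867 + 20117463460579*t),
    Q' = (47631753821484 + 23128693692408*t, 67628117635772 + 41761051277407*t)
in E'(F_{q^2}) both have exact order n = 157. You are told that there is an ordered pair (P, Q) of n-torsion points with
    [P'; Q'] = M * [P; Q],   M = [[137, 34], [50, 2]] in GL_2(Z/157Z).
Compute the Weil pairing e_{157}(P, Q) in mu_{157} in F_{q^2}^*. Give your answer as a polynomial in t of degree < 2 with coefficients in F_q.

60982838798946 + 68946288766212*t

e_{157}(aP+bQ,cP+dQ) = e_{157}(P,Q)^(ad-bc); with (a,b,c,d)=(137,34,50,2) this gives the det-157 law.
So e_{157}(P,Q) = e_{157}(P',Q')^{12}, since 144*12 = 1 mod 157.
8-bit Miller (10011101) on E'/F_{76523159744029} with a'=0, b'=28862804368047: accumulate tangent/chord ratios at Q'+S and P'+S'.
f_P(D_Q)/f_Q(D_P) = 27078764924405 + 21366692118022*t.
Finally e_{157}(P,Q) = 60982838798946 + 68946288766212*t.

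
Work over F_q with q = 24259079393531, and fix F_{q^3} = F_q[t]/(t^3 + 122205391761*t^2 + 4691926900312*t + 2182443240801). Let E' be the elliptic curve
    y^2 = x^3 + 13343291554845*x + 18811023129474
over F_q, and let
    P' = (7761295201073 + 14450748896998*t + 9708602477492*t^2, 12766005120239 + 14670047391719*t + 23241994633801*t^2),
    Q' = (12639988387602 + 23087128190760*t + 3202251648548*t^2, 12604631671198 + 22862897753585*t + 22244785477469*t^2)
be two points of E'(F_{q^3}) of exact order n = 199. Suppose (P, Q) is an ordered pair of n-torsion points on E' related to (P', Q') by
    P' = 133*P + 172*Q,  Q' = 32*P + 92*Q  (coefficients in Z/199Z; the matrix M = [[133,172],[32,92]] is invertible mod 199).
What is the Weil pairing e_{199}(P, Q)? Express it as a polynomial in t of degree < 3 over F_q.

12054716340628 + 4984300690883*t + 20508157238574*t^2

Since e_{199}(P,P)=e_{199}(Q,Q)=1 and e_{199}(Q,P)=e_{199}(P,Q)^{-1}, expanding e_{199}(133*P + 172*Q,32*P + 92*Q) leaves e(P,Q)^det(M).
Inverting 165 mod 199: 158. Thus e_{199}(P,Q) = e(P',Q')^{158}.
8-bit Miller (11000111) on E'/F_{24259079393531} with a'=13343291554845, b'=18811023129474: accumulate tangent/chord ratios at Q'+S and P'+S'.
The quotient is 4234775019575 + 14751127279345*t + 20441693283416*t^2.
e_{199}(P,Q) = (4234775019575 + 14751127279345*t + 20441693283416*t^2)^{158} = 12054716340628 + 4984300690883*t + 20508157238574*t^2.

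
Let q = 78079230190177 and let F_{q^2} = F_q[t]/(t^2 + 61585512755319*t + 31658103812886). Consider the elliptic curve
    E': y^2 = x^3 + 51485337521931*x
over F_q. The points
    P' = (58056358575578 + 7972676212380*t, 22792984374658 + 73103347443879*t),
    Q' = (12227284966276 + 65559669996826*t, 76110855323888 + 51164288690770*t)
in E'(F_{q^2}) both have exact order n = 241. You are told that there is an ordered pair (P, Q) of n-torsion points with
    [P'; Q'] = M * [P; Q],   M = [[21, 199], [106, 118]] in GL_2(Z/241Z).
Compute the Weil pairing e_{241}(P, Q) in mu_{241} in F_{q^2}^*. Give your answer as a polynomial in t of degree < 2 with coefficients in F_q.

Under M = [[21,199],[106,118]] in GL_2(Z/241), e_{241}(P',Q') = e_{241}(P,Q)^(21*118-199*106 mod 241).
Inverting 182 mod 241: 49. Thus e_{241}(P,Q) = e(P',Q')^{49}.
Run Miller on y^2=x^3+51485337521931*x over F_{78079230190177}: ladder 11110001 (8 bits); e = f_P(D_Q)/f_Q(D_P).
f_P(D_Q)/f_Q(D_P) = 23549814991674 + 22354220628953*t.
Hence e(P,Q) = 41927626158527 + 53505586064903*t in F_{78079230190177^2}^*.

41927626158527 + 53505586064903*t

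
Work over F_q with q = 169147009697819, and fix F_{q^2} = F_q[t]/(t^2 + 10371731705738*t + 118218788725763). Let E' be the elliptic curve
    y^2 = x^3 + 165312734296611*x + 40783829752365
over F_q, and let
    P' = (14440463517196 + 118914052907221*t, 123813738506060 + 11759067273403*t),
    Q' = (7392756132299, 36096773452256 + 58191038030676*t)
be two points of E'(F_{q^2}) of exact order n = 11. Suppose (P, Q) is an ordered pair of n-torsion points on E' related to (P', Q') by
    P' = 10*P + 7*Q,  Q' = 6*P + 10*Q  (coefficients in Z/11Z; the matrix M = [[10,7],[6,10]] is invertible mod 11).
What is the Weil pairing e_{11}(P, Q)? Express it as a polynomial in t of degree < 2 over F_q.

Under M = [[10,7],[6,10]] in GL_2(Z/11), e_{11}(P',Q') = e_{11}(P,Q)^(10*10-7*6 mod 11).
det(M) mod 11 = 3; its inverse in (Z/11)^* is 4 (check: 3*4 mod 11 = 1).
n = 11 = (1011)_2 (4 bits, wt 3); accumulate f_{11,P'}(Q'+S)/f_{11,P'}(S) along the 3-step ladder.
Miller gives e_{11}(P',Q') = 109713924560110 + 7399909268713*t in F_{169147009697819^2}.
Raise to 4: e(P,Q) = 83419697263495 + 47856174738445*t in mu_{11}.

83419697263495 + 47856174738445*t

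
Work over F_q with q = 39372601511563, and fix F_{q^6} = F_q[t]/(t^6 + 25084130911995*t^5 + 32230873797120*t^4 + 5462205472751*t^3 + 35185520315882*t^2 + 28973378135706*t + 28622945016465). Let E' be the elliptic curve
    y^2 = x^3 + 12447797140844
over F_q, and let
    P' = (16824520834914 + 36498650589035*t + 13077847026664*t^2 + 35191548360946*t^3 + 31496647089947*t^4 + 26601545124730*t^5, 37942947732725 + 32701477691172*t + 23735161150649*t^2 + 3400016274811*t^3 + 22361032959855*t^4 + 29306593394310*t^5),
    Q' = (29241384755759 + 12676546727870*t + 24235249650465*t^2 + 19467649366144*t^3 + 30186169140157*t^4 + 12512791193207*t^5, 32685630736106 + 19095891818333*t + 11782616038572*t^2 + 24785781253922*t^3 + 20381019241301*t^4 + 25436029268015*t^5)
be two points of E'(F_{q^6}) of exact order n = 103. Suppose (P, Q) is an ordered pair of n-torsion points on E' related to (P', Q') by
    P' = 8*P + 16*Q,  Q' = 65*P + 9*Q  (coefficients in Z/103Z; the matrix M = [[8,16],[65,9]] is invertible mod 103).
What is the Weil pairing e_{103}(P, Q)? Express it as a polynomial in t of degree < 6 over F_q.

2298775274770 + 15309974224526*t + 4024957059435*t^2 + 33753579278125*t^3 + 28739063258812*t^4 + 39203098631893*t^5

Alternating bilinearity on E[103] (values in mu_{103} in F_{39372601511563^6}) gives e(P',Q') = e(P,Q)^det(M).
Inverting 62 mod 103: 5. Thus e_{103}(P,Q) = e(P',Q')^{5}.
Build f_{103,P'} and f_{103,Q'} via the 7-bit ladder of 103=1100111_2; evaluate at shifted divisors; quotient in F_{39372601511563^6}.
Miller gives e_{103}(P',Q') = 36685828299860 + 22340636188650*t + 21631076183022*t^2 + 27930586460621*t^3 + 5845192539280*t^4 + 28962430996001*t^5 in F_{39372601511563^6}.
Thus e_{103}(P,Q) = 2298775274770 + 15309974224526*t + 4024957059435*t^2 + 33753579278125*t^3 + 28739063258812*t^4 + 39203098631893*t^5.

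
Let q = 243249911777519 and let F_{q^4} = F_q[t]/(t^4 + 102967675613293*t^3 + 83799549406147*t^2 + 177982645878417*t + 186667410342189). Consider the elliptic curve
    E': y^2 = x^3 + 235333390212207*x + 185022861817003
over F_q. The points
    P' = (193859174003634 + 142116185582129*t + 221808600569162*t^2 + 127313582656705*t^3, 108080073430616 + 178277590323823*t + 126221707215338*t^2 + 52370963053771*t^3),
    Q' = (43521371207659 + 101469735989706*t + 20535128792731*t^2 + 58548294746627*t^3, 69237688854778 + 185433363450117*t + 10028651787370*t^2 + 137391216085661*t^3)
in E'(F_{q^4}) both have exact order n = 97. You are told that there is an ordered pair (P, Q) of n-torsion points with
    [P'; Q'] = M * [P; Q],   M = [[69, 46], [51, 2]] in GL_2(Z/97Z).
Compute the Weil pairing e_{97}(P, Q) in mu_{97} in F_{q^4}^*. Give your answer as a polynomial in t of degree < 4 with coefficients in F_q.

Since e_{97}(P,P)=e_{97}(Q,Q)=1 and e_{97}(Q,P)=e_{97}(P,Q)^{-1}, expanding e_{97}(69*P + 46*Q,51*P + 2*Q) leaves e(P,Q)^det(M).
det M = 69*2 - 46*51 = -2208 = 23 (mod 97); 23^{-1} = 38 (mod 97).
Build f_{97,P'} and f_{97,Q'} via the 7-bit ladder of 97=1100001_2; evaluate at shifted divisors; quotient in F_{243249911777519^4}.
So e_{97}(P',Q') = 21922713947662 + 189226027097981*t + 11458690668216*t^2 + 138296842358131*t^3.
e_{97}(P,Q) = (21922713947662 + 189226027097981*t + 11458690668216*t^2 + 138296842358131*t^3)^{38} = 113147049150211 + 228226282099174*t + 42696103686433*t^2 + 152229620728928*t^3.

113147049150211 + 228226282099174*t + 42696103686433*t^2 + 152229620728928*t^3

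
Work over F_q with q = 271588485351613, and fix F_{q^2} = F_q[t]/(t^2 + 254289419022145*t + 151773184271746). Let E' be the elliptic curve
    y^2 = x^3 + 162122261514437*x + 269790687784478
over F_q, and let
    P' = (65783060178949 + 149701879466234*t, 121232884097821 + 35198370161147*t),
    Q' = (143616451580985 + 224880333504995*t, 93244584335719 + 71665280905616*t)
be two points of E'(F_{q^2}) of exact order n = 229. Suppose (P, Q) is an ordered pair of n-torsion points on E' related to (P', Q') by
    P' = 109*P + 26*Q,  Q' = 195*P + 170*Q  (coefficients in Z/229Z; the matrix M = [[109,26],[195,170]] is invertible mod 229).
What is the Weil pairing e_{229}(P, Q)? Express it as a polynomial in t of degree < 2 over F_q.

79008755552768 + 7109991486585*t

Alternating bilinearity on E[229] (values in mu_{229} in F_{271588485351613^2}) gives e(P',Q') = e(P,Q)^det(M).
So e_{229}(P,Q) = e_{229}(P',Q')^{220}, since 178*220 = 1 mod 229.
Run Miller on y^2=x^3+162122261514437*x+269790687784478 over F_{271588485351613}: ladder 11100101 (8 bits); e = f_P(D_Q)/f_Q(D_P).
So e_{229}(P',Q') = 217706250063685 + 43500994213561*t.
Finally e_{229}(P,Q) = 79008755552768 + 7109991486585*t.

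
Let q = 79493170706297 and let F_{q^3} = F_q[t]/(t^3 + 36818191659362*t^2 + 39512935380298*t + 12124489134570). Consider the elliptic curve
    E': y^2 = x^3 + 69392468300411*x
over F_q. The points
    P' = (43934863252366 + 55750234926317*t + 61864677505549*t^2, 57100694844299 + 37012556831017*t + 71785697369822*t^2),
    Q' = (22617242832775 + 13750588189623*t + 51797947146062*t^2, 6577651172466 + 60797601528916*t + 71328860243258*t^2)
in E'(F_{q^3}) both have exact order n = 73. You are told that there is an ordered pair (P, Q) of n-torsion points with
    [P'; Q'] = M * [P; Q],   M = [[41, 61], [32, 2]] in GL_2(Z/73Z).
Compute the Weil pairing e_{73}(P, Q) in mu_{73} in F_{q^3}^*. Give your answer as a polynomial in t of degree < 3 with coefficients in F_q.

38302417012931 + 54113143692387*t + 38562082467854*t^2

e_{73}(aP+bQ,cP+dQ) = e_{73}(P,Q)^(ad-bc); with (a,b,c,d)=(41,61,32,2) this gives the det-73 law.
41*2 - 61*32 = -1870; reduced mod 73: det = 28, inverse 60.
Run Miller on y^2=x^3+69392468300411*x over F_{79493170706297}: ladder 1001001 (7 bits); e = f_P(D_Q)/f_Q(D_P).
Miller gives e_{73}(P',Q') = 26971100598680 + 378501186363*t + 28244167967350*t^2 in F_{79493170706297^3}.
Thus e_{73}(P,Q) = 38302417012931 + 54113143692387*t + 38562082467854*t^2.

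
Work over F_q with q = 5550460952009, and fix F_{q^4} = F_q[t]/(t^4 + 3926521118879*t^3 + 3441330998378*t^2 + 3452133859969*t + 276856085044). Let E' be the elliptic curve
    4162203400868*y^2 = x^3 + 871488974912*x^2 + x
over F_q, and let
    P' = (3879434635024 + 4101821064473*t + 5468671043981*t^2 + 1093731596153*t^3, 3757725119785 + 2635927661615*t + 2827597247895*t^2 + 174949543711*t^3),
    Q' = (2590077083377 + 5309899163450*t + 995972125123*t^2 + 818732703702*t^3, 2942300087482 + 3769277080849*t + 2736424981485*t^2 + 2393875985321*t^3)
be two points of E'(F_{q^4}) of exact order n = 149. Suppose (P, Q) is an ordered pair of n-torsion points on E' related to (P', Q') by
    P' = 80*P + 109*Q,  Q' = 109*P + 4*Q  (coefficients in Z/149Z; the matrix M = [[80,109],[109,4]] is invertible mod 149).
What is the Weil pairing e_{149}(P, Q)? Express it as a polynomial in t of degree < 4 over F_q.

The 149-Weil pairing on E[149] over F_{5550460952009} is alternating-bilinear: e_{149}(P',Q') = e_{149}(P,Q)^det(M).
det(M) mod 149 = 61; its inverse in (Z/149)^* is 22 (check: 61*22 mod 149 = 1).
Montgomery->Weierstrass: x_W = 2744227638916*x+988549932467, y_W=2744227638916*y on F_{5550460952009}; lands on y^2=x^3+5233391416308*x+4865717676078.
Run Miller on y^2=x^3+5233391416308*x+4865717676078 over F_{5550460952009}: ladder 10010101 (8 bits); e = f_P(D_Q)/f_Q(D_P).
The quotient is 3949365722845 + 152210516194*t + 1620561350271*t^2 + 4149074414914*t^3.
(3949365722845 + 152210516194*t + 1620561350271*t^2 + 4149074414914*t^3)^{22} mod (5550460952009,f) = 2957391286349 + 4490630850500*t + 931152347991*t^2 + 75524831208*t^3.

2957391286349 + 4490630850500*t + 931152347991*t^2 + 75524831208*t^3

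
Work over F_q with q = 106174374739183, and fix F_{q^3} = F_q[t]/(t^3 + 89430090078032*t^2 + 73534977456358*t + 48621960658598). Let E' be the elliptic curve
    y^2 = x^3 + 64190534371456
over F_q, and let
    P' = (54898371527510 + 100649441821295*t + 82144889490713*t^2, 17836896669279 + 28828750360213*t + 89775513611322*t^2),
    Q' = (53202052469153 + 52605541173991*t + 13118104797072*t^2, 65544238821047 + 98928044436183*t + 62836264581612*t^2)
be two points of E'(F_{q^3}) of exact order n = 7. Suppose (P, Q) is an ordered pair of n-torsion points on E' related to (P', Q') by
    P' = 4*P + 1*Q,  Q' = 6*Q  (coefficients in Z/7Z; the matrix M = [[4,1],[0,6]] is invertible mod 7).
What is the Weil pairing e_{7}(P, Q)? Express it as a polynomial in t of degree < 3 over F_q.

The 7-Weil pairing on E[7] over F_{106174374739183} is alternating-bilinear: e_{7}(P',Q') = e_{7}(P,Q)^det(M).
det M = 4*6 - 1*0 = 24 = 3 (mod 7); 3^{-1} = 5 (mod 7).
3-bit Miller (111) on E'/F_{106174374739183} with a'=0, b'=64190534371456: accumulate tangent/chord ratios at Q'+S and P'+S'.
Result: e(P',Q') = 74376868436672 + 26547801188958*t + 16093942245776*t^2.
Hence e(P,Q) = 58680632478238 + 13278642284290*t + 12001724139160*t^2 in F_{106174374739183^3}^*.

58680632478238 + 13278642284290*t + 12001724139160*t^2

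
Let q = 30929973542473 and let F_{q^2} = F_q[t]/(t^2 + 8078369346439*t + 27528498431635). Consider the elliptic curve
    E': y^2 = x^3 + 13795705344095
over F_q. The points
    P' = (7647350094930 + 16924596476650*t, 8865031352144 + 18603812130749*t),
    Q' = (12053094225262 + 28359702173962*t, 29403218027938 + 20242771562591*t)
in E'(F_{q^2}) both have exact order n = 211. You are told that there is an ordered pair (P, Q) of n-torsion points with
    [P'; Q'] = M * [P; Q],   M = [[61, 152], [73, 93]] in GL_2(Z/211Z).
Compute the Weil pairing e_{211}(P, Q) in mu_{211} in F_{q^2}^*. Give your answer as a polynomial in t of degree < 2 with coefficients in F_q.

11342193706663 + 5456873496532*t

e_{211}(aP+bQ,cP+dQ) = e_{211}(P,Q)^(ad-bc); with (a,b,c,d)=(61,152,73,93) this gives the det-211 law.
det(M) mod 211 = 63; its inverse in (Z/211)^* is 67 (check: 63*67 mod 211 = 1).
Double-and-add over 11010011: 8-1 doublings, 5-1 additions; each step l_{T,T}/v_{2T} or l_{T,P'}/v at Q'+S for random S.
So e_{211}(P',Q') = 6252430144848 + 28174558977013*t.
Raise to 67: e(P,Q) = 11342193706663 + 5456873496532*t in mu_{211}.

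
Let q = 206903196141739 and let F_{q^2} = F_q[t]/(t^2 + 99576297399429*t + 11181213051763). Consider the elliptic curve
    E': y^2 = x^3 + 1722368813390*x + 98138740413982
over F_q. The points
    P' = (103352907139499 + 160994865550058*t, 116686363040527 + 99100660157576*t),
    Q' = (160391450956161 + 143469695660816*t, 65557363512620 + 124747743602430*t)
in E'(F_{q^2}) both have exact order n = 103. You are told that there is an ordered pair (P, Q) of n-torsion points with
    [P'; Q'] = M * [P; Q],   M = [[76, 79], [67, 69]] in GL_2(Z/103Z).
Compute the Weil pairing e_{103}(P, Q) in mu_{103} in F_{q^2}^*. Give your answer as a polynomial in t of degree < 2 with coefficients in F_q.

23972909442070 + 180818461251365*t

The 103-Weil pairing on E[103] over F_{206903196141739} is alternating-bilinear: e_{103}(P',Q') = e_{103}(P,Q)^det(M).
Hence e(P,Q) = e(P',Q')^{21} where 21 = 54^{-1} mod 103.
Build f_{103,P'} and f_{103,Q'} via the 7-bit ladder of 103=1100111_2; evaluate at shifted divisors; quotient in F_{206903196141739^2}.
The quotient is 175493896724575 + 6802598973709*t.
Thus e_{103}(P,Q) = 23972909442070 + 180818461251365*t.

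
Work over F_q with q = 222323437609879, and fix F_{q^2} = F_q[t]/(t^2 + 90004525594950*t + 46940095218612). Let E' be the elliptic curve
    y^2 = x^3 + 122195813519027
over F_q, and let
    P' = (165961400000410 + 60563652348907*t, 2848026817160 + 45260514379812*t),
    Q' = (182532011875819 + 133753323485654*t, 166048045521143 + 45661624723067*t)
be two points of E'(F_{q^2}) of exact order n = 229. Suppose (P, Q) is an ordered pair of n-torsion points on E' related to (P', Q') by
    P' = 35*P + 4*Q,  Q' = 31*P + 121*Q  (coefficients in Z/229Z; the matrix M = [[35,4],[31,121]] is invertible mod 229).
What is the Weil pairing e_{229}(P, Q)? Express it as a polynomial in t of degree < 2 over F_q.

110055459377130 + 11237519311684*t

Alternating bilinearity on E[229] (values in mu_{229} in F_{222323437609879^2}) gives e(P',Q') = e(P,Q)^det(M).
35*121 - 4*31 = 4111; reduced mod 229: det = 218, inverse 104.
n = 229 = (11100101)_2 (8 bits, wt 5); accumulate f_{229,P'}(Q'+S)/f_{229,P'}(S) along the 7-step ladder.
So e_{229}(P',Q') = 182700419424015 + 27786481944684*t.
Thus e_{229}(P,Q) = 110055459377130 + 11237519311684*t.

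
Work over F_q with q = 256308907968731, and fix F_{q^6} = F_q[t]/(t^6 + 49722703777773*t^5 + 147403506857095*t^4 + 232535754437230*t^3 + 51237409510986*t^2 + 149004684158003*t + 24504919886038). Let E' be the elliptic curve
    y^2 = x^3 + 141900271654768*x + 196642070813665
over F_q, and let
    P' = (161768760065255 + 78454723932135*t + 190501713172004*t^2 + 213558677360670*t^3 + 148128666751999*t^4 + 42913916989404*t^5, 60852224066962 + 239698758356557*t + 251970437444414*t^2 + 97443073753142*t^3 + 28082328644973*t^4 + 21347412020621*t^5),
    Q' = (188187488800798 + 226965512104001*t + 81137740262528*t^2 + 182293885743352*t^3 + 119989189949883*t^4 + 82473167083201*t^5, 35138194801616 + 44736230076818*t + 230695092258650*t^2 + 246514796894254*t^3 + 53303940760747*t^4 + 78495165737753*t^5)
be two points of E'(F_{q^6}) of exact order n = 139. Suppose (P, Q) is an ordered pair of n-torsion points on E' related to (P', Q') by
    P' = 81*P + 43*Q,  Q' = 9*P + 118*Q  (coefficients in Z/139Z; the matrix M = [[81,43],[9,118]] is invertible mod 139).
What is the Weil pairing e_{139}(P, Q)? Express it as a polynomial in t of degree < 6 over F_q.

158276952903355 + 91554478410052*t + 120300578475542*t^2 + 17111249057640*t^3 + 164676796980087*t^4 + 145710873537634*t^5

Alternating bilinearity on E[139] (values in mu_{139} in F_{256308907968731^6}) gives e(P',Q') = e(P,Q)^det(M).
det(M) mod 139 = 136; its inverse in (Z/139)^* is 46 (check: 136*46 mod 139 = 1).
8-bit Miller (10001011) on E'/F_{256308907968731} with a'=141900271654768, b'=196642070813665: accumulate tangent/chord ratios at Q'+S and P'+S'.
e_{139}(P',Q') = 84611108928674 + 245960908521261*t + 213356166900078*t^2 + 159978354882138*t^3 + 31950708058032*t^4 + 238987305983386*t^5.
Finally e_{139}(P,Q) = 158276952903355 + 91554478410052*t + 120300578475542*t^2 + 17111249057640*t^3 + 164676796980087*t^4 + 145710873537634*t^5.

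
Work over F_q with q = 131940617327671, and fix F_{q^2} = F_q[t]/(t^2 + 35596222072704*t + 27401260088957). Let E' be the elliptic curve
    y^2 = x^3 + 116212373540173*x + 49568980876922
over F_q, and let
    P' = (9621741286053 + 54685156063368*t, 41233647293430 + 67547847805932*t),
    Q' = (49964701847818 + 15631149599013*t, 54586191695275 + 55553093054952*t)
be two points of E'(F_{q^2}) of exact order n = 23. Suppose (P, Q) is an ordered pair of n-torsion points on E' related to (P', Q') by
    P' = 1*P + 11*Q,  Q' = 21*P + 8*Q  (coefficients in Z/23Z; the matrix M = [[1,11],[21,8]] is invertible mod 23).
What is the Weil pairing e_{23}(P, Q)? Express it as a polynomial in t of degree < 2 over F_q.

Under M = [[1,11],[21,8]] in GL_2(Z/23), e_{23}(P',Q') = e_{23}(P,Q)^(1*8-11*21 mod 23).
det(M) mod 23 = 7; its inverse in (Z/23)^* is 10 (check: 7*10 mod 23 = 1).
Run Miller on y^2=x^3+116212373540173*x+49568980876922 over F_{131940617327671}: ladder 10111 (5 bits); e = f_P(D_Q)/f_Q(D_P).
Result: e(P',Q') = 115612026115552 + 49310931658352*t.
e_{23}(P,Q) = (115612026115552 + 49310931658352*t)^{10} = 35772165958629 + 117347904834677*t.

35772165958629 + 117347904834677*t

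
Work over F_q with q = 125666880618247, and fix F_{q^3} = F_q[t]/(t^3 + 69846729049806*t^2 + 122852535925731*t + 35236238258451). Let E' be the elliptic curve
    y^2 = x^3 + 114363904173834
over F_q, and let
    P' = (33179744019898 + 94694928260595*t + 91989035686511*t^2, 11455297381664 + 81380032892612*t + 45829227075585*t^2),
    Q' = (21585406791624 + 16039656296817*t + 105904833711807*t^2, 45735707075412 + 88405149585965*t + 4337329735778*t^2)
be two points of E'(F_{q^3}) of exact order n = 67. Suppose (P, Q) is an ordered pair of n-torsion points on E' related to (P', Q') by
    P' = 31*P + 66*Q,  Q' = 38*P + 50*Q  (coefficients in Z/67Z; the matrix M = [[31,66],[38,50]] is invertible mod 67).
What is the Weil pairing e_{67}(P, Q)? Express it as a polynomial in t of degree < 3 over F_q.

Alternating bilinearity on E[67] (values in mu_{67} in F_{125666880618247^3}) gives e(P',Q') = e(P,Q)^det(M).
Hence e(P,Q) = e(P',Q')^{10} where 10 = 47^{-1} mod 67.
Run Miller on y^2=x^3+114363904173834 over F_{125666880618247}: ladder 1000011 (7 bits); e = f_P(D_Q)/f_Q(D_P).
e_{67}(P',Q') = 117725031373877 + 104172583361813*t + 43940076360581*t^2.
Finally e_{67}(P,Q) = 14798267972440 + 121541881382075*t + 23773965723151*t^2.

14798267972440 + 121541881382075*t + 23773965723151*t^2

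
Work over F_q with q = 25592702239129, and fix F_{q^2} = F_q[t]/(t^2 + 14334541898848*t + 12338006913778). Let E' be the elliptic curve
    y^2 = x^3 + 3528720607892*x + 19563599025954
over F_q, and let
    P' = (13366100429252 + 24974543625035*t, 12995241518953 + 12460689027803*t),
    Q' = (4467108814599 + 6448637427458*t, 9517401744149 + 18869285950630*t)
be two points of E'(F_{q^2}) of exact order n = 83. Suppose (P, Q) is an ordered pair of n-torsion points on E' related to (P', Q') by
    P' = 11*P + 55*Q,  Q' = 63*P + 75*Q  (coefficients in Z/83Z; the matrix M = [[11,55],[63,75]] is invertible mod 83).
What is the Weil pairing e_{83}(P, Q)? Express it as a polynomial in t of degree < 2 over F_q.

21865117721692 + 8516437162508*t

Under M = [[11,55],[63,75]] in GL_2(Z/83), e_{83}(P',Q') = e_{83}(P,Q)^(11*75-55*63 mod 83).
det M = 11*75 - 55*63 = -2640 = 16 (mod 83); 16^{-1} = 26 (mod 83).
Build f_{83,P'} and f_{83,Q'} via the 7-bit ladder of 83=1010011_2; evaluate at shifted divisors; quotient in F_{25592702239129^2}.
Result: e(P',Q') = 21635937574819 + 2489499769195*t.
e_{83}(P,Q) = (21635937574819 + 2489499769195*t)^{26} = 21865117721692 + 8516437162508*t.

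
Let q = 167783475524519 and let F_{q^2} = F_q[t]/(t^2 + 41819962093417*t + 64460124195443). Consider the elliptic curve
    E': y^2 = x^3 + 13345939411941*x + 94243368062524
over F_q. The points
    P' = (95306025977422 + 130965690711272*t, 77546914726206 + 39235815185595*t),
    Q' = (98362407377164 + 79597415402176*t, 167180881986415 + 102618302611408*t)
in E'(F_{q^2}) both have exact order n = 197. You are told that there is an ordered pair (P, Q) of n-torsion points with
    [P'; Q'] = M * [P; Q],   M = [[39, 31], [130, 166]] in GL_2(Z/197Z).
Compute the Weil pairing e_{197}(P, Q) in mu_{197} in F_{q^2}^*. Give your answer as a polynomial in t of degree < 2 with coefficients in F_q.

133958834916146 + 85845273014630*t

e_{197}(aP+bQ,cP+dQ) = e_{197}(P,Q)^(ad-bc); with (a,b,c,d)=(39,31,130,166) this gives the det-197 law.
det(M) mod 197 = 80; its inverse in (Z/197)^* is 165 (check: 80*165 mod 197 = 1).
n = 197 = (11000101)_2 (8 bits, wt 4); accumulate f_{197,P'}(Q'+S)/f_{197,P'}(S) along the 7-step ladder.
Result: e(P',Q') = 71270281728901 + 35527376442199*t.
e_{197}(P,Q) = (71270281728901 + 35527376442199*t)^{165} = 133958834916146 + 85845273014630*t.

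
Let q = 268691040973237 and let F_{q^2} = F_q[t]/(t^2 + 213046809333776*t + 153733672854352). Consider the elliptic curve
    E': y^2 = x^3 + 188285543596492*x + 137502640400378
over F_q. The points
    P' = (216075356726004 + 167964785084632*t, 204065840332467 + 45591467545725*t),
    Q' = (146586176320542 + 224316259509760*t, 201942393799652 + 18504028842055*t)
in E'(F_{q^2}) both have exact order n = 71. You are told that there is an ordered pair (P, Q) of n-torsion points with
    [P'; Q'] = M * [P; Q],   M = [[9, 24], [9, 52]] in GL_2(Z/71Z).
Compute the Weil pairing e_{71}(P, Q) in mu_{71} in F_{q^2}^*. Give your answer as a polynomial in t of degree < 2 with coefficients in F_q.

244938857545637 + 94657132563322*t

Under M = [[9,24],[9,52]] in GL_2(Z/71), e_{71}(P',Q') = e_{71}(P,Q)^(9*52-24*9 mod 71).
Hence e(P,Q) = e(P',Q')^{51} where 51 = 39^{-1} mod 71.
Miller loop for e_{71} over F_{268691040973237^2}: bits of 71 = 1000111; 6 double steps + 3 add steps, l/v at each.
So e_{71}(P',Q') = 191473456043613 + 43394300802268*t.
Raise to 51: e(P,Q) = 244938857545637 + 94657132563322*t in mu_{71}.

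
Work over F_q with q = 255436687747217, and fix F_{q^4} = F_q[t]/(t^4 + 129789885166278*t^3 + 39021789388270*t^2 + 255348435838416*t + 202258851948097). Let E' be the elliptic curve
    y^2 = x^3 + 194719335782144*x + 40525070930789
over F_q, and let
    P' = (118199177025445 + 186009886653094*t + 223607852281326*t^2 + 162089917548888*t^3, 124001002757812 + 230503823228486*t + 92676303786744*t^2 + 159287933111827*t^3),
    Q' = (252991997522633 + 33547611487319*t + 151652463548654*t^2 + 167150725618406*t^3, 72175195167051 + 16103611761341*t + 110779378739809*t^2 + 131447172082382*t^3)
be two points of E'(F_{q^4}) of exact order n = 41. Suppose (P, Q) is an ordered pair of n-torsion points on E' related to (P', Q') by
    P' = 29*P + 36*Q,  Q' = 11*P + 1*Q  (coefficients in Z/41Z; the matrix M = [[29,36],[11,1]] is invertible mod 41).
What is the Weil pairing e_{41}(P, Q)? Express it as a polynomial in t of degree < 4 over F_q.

204745300810179 + 98970611170313*t + 219732313955204*t^2 + 156176087827823*t^3

Alternating bilinearity on E[41] (values in mu_{41} in F_{255436687747217^4}) gives e(P',Q') = e(P,Q)^det(M).
Inverting 2 mod 41: 21. Thus e_{41}(P,Q) = e(P',Q')^{21}.
Double-and-add over 101001: 6-1 doublings, 3-1 additions; each step l_{T,T}/v_{2T} or l_{T,P'}/v at Q'+S for random S.
Miller gives e_{41}(P',Q') = 144140551979574 + 92571402918137*t + 78305412729617*t^2 + 221947996091959*t^3 in F_{255436687747217^4}.
e_{41}(P,Q) = (144140551979574 + 92571402918137*t + 78305412729617*t^2 + 221947996091959*t^3)^{21} = 204745300810179 + 98970611170313*t + 219732313955204*t^2 + 156176087827823*t^3.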